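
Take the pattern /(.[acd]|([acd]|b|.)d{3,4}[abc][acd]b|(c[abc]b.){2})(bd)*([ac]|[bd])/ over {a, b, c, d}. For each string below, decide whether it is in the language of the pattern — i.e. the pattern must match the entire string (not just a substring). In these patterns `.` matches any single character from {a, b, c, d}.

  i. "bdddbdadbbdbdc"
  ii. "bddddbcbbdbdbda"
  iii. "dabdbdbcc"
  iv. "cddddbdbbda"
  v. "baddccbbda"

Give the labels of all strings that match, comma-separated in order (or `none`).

ii, iv

i → no match
ii → match
iii → no match
iv → match
v → no match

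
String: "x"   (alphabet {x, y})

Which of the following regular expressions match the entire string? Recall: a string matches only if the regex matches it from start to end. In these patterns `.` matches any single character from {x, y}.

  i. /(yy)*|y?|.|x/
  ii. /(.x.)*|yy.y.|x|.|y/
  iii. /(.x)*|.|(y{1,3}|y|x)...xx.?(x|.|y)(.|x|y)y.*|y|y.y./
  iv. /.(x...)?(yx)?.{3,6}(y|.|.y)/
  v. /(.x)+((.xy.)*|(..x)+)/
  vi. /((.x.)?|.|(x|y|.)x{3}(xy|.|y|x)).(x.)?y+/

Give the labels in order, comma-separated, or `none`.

i → match
ii → match
iii → match
iv → no match
v → no match
vi → no match — must end with "y"

i, ii, iii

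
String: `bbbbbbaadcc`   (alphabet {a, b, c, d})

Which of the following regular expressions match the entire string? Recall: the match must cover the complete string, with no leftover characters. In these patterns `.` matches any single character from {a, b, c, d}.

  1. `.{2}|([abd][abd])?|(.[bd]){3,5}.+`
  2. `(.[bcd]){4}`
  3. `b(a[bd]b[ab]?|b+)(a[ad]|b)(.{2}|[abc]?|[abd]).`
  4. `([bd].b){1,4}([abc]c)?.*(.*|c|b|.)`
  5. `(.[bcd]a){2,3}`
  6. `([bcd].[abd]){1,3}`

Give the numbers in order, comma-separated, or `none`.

1 → match
2 → no match
3 → match
4 → match
5 → no match — must end with `a`
6 → no match

1, 3, 4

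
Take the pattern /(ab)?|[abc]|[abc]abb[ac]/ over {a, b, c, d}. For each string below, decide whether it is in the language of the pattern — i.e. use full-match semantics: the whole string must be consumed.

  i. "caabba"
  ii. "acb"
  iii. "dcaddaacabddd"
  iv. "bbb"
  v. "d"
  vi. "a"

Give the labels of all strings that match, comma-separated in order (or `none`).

vi

i → no match
ii → no match
iii → no match
iv → no match
v → no match
vi → match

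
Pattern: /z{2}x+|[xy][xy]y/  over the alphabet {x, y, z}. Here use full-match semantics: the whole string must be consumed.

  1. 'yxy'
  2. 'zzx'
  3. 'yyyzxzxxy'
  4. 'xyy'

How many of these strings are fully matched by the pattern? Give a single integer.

3

1 → match
2 → match
3 → no match
4 → match
Total matched: 3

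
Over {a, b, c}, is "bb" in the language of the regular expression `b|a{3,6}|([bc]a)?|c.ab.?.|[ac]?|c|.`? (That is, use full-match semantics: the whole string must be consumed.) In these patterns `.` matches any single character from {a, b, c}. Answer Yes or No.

No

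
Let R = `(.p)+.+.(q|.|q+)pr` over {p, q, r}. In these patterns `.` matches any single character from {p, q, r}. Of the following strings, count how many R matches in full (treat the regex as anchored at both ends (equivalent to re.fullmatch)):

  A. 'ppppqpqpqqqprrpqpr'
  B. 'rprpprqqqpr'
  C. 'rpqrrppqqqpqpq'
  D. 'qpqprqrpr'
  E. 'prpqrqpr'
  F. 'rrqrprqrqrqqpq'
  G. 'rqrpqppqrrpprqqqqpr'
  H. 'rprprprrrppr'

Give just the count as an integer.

A → match
B. 'rprpprqqqpr' → match
C → no match — must end with 'pr'
D. 'qpqprqrpr' → match
E. 'prpqrqpr' → no match
F → no match — must end with 'pr'
G → no match
H. 'rprprprrrppr' → match
Total matched: 4

4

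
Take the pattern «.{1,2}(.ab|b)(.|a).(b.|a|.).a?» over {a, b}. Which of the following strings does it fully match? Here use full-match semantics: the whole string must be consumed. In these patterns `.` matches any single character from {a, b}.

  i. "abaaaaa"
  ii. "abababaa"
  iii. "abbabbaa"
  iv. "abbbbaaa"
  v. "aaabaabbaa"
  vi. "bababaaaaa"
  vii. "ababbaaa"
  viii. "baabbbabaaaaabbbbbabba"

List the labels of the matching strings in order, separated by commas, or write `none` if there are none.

i. "abaaaaa" → match
ii. "abababaa" → match
iii. "abbabbaa" → match
iv. "abbbbaaa" → match
v. "aaabaabbaa" → match
vi. "bababaaaaa" → match
vii. "ababbaaa" → match
viii → no match

i, ii, iii, iv, v, vi, vii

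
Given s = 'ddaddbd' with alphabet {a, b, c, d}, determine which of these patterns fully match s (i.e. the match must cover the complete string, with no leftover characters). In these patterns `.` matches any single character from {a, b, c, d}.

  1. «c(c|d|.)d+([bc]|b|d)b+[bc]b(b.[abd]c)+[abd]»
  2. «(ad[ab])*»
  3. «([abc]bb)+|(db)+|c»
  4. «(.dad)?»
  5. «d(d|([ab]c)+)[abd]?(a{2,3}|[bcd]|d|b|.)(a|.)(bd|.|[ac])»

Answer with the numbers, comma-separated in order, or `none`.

1 → no match — must start with 'c'
2 → no match
3 → no match
4 → no match
5 → match

5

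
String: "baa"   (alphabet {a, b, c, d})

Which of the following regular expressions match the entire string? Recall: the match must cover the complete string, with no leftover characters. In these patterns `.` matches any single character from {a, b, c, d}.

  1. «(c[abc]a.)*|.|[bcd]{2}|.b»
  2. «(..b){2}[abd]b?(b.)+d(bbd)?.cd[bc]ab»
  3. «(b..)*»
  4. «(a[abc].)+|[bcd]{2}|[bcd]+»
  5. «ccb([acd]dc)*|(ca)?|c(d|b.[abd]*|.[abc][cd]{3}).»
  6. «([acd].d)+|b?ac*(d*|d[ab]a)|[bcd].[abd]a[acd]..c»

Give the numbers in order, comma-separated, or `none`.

3

1 → no match
2 → no match — must end with "ab"
3 → match
4 → no match
5 → no match
6 → no match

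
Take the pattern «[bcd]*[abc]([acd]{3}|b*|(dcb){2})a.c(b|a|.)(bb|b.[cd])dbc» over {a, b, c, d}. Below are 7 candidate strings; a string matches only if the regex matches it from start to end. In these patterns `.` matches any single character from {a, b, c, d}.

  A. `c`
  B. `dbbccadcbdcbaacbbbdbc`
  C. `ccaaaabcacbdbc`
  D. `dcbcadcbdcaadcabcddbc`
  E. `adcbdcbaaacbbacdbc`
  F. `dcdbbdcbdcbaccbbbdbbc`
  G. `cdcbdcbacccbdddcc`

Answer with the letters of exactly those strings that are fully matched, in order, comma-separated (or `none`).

A → no match — must end with `dbc`
B → match
C → no match
D → no match
E → no match
F → no match — must end with `dbc`
G → no match — must end with `dbc`

B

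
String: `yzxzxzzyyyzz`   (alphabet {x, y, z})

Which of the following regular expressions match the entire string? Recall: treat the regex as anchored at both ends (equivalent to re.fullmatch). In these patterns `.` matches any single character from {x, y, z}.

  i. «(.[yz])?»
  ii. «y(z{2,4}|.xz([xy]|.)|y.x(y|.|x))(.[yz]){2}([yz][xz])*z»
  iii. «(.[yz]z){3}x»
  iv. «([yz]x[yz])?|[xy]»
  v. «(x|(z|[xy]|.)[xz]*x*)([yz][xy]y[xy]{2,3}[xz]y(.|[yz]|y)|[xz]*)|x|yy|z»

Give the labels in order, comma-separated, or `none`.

i → no match
ii → match
iii → no match — must end with `zx`
iv → no match
v → no match

ii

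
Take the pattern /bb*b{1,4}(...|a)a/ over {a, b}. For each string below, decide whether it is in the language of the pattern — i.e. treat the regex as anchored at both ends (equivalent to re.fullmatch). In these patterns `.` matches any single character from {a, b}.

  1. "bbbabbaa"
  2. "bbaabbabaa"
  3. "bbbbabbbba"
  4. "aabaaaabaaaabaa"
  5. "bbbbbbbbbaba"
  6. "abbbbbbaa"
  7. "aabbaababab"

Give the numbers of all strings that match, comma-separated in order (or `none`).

1. "bbbabbaa" → no match
2. "bbaabbabaa" → no match
3. "bbbbabbbba" → no match
4 → no match — must start with "b"
5. "bbbbbbbbbaba" → match
6. "abbbbbbaa" → no match — must start with "b"
7. "aabbaababab" → no match — must start with "b"

5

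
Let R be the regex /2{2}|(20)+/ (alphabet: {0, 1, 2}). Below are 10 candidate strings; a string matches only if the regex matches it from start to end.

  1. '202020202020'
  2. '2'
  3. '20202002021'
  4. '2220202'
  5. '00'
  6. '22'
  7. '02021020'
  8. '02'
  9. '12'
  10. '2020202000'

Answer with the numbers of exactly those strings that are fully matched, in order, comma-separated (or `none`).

1 → match
2 → no match
3 → no match
4 → no match
5 → no match
6 → match
7 → no match
8 → no match
9 → no match
10 → no match

1, 6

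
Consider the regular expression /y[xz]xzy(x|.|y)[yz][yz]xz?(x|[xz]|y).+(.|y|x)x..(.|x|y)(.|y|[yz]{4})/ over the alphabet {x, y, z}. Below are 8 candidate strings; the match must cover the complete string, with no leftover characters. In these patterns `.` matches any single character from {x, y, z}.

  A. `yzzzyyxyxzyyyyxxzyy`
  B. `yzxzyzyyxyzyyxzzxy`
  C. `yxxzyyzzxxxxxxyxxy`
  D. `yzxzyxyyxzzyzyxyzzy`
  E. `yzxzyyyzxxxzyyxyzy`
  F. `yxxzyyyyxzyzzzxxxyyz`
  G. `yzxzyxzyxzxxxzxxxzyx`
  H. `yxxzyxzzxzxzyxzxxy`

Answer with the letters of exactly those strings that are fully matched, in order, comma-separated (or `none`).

B, C, D, F, G, H

A → no match
B → match
C → match
D → match
E → no match
F → match
G → match
H → match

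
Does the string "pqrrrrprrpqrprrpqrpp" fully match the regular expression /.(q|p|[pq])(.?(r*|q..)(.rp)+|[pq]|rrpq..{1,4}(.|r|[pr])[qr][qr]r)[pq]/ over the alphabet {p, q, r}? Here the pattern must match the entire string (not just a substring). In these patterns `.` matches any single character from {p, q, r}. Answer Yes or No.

Yes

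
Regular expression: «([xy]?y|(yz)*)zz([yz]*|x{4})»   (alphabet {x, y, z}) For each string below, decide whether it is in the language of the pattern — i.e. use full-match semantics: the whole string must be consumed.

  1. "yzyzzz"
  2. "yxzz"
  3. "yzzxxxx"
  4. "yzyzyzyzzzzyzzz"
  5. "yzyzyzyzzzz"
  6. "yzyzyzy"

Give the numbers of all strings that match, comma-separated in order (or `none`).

1 → match
2 → no match
3 → match
4 → match
5 → match
6 → no match

1, 3, 4, 5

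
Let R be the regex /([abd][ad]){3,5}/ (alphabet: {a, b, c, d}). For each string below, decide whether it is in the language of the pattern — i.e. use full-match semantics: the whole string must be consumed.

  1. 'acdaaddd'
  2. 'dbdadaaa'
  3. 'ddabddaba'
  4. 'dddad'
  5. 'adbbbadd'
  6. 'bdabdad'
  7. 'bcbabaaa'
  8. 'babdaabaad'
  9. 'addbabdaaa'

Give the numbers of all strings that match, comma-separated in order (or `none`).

8

1. 'acdaaddd' → no match
2. 'dbdadaaa' → no match
3. 'ddabddaba' → no match
4. 'dddad' → no match
5. 'adbbbadd' → no match
6. 'bdabdad' → no match
7. 'bcbabaaa' → no match
8. 'babdaabaad' → match
9. 'addbabdaaa' → no match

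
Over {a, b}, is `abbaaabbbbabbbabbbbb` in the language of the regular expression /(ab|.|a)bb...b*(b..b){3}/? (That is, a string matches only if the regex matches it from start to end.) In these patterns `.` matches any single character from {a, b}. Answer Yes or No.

Yes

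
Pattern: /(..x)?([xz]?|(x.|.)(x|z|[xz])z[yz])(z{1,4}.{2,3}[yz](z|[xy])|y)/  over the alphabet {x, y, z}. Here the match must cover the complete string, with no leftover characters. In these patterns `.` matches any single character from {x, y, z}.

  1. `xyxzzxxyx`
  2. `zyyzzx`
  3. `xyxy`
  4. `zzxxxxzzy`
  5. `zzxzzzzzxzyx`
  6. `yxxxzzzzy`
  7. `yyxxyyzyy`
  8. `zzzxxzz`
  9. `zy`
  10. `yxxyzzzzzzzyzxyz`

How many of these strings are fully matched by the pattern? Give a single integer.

1 → match
2 → match
3 → match
4 → match
5 → match
6 → match
7 → no match
8 → match
9 → match
10 → match
Total matched: 9

9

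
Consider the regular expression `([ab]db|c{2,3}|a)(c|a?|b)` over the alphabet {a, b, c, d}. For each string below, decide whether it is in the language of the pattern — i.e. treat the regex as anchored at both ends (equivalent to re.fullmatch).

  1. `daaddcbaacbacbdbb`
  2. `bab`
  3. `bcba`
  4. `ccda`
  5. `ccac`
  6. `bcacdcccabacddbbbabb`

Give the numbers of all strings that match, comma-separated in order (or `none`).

1 → no match
2 → no match
3 → no match
4 → no match
5 → no match
6 → no match

none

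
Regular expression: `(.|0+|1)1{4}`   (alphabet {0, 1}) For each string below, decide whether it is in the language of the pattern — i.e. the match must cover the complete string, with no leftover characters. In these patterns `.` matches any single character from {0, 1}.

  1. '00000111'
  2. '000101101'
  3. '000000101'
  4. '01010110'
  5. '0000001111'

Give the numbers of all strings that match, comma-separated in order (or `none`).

5

1 → no match
2 → no match
3 → no match
4 → no match — must end with '1'
5 → match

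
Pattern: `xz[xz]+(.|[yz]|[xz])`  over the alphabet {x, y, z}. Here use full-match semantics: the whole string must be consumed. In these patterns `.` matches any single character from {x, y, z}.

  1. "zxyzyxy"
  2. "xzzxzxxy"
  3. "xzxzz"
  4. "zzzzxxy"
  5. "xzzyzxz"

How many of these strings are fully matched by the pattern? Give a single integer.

2

1. "zxyzyxy" → no match — must start with "xz"
2. "xzzxzxxy" → match
3. "xzxzz" → match
4. "zzzzxxy" → no match — must start with "xz"
5. "xzzyzxz" → no match
Total matched: 2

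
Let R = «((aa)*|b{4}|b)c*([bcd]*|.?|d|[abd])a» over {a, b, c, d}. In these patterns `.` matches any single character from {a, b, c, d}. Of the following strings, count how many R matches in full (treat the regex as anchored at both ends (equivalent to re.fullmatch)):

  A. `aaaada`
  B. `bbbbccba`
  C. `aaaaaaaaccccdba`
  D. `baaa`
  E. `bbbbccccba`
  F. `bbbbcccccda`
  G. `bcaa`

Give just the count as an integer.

6

A → match
B → match
C → match
D → no match
E → match
F → match
G → match
Total matched: 6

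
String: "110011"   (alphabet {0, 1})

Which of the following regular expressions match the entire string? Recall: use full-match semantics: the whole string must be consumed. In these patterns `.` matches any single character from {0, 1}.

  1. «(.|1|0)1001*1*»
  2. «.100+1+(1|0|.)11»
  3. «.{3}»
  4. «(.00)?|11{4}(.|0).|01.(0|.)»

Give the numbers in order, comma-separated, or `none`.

1 → match
2 → no match
3 → no match
4 → no match

1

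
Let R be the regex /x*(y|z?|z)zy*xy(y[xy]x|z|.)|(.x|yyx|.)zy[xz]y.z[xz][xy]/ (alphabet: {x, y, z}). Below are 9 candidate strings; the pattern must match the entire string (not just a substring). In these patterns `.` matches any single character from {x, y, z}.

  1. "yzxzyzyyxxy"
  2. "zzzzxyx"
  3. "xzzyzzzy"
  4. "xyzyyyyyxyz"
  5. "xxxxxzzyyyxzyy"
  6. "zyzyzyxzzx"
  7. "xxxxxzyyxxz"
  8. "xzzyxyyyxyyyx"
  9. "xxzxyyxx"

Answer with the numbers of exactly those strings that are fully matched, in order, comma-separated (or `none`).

1 → no match
2 → no match
3 → no match
4 → match
5 → no match
6 → no match
7 → no match
8 → no match
9 → match

4, 9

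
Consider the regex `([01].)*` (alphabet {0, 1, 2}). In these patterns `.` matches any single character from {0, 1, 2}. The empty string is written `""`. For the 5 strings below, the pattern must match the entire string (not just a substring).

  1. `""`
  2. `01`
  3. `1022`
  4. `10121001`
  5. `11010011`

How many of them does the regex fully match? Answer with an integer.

1 → match
2 → match
3 → no match
4 → match
5 → match
Total matched: 4

4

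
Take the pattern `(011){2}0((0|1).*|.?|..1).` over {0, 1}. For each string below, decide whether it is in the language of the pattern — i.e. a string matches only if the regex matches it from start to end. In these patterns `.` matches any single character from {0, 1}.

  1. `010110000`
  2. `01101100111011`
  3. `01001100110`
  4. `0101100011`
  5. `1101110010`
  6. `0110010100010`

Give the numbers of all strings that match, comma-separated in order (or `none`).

1 → no match — must start with `011`
2 → match
3 → no match — must start with `011`
4 → no match — must start with `011`
5 → no match — must start with `011`
6 → no match

2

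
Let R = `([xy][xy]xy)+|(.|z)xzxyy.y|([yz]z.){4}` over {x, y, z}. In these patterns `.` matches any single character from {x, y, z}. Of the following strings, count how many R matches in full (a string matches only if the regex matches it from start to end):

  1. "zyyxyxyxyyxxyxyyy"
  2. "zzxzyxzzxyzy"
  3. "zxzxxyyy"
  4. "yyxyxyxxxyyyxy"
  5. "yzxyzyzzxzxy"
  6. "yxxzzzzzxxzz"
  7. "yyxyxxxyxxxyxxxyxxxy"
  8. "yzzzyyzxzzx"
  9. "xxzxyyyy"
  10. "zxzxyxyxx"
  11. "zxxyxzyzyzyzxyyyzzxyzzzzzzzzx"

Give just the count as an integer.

1 → no match
2 → no match
3 → no match
4 → no match
5 → no match
6 → no match
7 → match
8 → no match
9 → match
10 → no match
11 → no match
Total matched: 2

2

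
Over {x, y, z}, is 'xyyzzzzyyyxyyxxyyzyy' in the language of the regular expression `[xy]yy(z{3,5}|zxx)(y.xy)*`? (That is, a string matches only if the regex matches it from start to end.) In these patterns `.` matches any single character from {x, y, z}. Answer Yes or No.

No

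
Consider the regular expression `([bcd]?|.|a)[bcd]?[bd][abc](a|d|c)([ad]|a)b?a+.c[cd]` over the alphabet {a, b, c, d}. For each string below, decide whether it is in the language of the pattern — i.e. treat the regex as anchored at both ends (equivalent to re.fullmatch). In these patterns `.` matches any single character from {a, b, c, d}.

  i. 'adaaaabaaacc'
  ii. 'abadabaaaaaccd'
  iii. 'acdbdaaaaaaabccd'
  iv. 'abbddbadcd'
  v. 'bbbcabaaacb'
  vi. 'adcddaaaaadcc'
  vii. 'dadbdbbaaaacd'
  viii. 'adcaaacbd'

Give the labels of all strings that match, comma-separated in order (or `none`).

ii, iv, vi

i → no match
ii → match
iii → no match
iv → match
v → no match
vi → match
vii → no match
viii → no match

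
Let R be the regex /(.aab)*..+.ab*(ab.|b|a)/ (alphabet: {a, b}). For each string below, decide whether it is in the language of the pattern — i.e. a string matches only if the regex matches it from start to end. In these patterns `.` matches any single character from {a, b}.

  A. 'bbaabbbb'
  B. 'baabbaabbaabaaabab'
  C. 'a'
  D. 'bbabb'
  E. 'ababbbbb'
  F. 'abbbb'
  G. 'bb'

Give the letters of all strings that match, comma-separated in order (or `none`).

A → match
B → match
C → no match
D → no match
E → no match
F → no match
G → no match

A, B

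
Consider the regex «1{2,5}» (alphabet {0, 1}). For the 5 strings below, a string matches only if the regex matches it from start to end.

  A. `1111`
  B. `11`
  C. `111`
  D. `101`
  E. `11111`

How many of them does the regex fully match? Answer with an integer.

A → match
B → match
C → match
D → no match
E → match
Total matched: 4

4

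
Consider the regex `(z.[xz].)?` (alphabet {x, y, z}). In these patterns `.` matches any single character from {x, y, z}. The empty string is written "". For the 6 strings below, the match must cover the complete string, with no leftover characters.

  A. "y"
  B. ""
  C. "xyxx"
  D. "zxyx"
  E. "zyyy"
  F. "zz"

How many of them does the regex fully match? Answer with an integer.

A → no match
B → match
C → no match
D → no match
E → no match
F → no match
Total matched: 1

1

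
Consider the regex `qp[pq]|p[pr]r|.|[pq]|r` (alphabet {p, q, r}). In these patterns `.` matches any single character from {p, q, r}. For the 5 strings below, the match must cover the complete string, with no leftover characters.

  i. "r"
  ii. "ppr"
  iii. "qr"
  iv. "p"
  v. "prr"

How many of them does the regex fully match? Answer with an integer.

i → match
ii → match
iii → no match
iv → match
v → match
Total matched: 4

4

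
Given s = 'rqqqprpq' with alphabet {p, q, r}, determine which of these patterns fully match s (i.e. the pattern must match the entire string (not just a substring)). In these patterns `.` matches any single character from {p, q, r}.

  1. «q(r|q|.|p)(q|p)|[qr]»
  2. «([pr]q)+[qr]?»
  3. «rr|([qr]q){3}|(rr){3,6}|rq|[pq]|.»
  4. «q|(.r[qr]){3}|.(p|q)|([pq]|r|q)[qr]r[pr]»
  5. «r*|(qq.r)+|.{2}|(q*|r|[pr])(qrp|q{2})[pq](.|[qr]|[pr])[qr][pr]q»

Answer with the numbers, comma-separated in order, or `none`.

1 → no match
2 → no match
3 → no match
4 → no match
5 → match

5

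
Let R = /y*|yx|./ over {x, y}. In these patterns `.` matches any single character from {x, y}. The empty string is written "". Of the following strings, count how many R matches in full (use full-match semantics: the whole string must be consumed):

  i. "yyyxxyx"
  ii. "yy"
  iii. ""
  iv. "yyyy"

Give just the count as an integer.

i → no match
ii → match
iii → match
iv → match
Total matched: 3

3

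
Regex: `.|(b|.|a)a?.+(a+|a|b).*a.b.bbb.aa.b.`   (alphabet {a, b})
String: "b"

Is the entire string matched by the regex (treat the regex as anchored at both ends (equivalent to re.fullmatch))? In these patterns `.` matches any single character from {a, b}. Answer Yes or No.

Yes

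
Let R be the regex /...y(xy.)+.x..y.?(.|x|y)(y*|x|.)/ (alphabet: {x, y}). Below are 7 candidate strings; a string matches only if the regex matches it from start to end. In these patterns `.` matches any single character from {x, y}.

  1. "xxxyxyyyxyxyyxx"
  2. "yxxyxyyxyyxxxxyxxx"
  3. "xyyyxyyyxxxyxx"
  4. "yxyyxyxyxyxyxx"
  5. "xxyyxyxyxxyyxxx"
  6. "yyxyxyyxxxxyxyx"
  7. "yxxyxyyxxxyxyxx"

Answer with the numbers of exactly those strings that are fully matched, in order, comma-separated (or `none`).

1 → match
2 → match
3 → match
4 → match
5 → match
6 → match
7 → no match

1, 2, 3, 4, 5, 6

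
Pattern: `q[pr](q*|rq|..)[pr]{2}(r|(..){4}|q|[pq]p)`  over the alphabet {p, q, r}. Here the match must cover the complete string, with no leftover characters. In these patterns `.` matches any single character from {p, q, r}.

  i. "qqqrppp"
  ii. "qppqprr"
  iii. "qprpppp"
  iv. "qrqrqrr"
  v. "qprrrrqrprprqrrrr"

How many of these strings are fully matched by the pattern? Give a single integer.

1

i → no match
ii → match
iii → no match
iv → no match
v → no match
Total matched: 1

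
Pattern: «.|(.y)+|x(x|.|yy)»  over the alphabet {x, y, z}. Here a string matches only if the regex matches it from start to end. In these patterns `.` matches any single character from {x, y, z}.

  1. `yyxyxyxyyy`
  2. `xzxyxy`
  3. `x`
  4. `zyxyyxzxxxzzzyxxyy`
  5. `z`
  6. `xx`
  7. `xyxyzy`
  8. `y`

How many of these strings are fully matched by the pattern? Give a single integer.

1 → match
2 → no match
3 → match
4 → no match
5 → match
6 → match
7 → match
8 → match
Total matched: 6

6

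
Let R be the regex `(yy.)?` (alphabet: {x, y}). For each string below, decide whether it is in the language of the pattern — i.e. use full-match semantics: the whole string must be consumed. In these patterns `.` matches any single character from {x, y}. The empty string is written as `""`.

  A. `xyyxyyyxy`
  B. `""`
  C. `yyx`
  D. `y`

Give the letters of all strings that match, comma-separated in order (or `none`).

B, C

A. `xyyxyyyxy` → no match
B. `""` → match
C. `yyx` → match
D. `y` → no match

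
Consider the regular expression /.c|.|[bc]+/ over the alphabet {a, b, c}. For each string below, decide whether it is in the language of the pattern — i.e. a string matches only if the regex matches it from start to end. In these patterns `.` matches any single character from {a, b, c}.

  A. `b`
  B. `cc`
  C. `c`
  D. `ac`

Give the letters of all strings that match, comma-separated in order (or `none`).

A. `b` → match
B. `cc` → match
C. `c` → match
D. `ac` → match

A, B, C, D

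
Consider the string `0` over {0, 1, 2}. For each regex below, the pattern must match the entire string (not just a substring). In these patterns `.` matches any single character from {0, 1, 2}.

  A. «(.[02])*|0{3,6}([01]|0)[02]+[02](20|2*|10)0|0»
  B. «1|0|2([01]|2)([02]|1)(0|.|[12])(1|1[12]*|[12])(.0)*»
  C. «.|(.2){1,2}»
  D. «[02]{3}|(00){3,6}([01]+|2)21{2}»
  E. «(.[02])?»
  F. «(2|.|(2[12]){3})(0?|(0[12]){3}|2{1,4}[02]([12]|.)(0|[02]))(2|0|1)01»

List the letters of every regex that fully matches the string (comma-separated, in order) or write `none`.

A → match
B → match
C → match
D → no match
E → no match
F → no match — must end with `01`

A, B, C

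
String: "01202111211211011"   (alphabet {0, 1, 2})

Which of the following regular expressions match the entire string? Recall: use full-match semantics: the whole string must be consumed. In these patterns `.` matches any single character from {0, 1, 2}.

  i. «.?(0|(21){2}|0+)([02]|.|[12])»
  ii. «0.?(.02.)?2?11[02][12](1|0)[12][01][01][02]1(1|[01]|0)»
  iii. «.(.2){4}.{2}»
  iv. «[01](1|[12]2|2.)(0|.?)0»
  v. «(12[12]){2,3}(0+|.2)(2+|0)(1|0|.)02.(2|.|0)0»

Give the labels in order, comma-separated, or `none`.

i → no match
ii → match
iii → no match
iv → no match — must end with "0"
v → no match — must start with "12"

ii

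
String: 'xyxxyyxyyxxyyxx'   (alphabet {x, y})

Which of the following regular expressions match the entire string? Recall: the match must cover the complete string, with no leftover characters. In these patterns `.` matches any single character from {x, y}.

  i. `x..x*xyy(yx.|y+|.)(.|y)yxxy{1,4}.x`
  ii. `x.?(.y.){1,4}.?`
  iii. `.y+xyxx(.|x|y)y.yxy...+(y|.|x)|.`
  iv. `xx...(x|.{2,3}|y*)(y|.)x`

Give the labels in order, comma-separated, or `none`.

i → match
ii → no match
iii → no match
iv → no match — must start with 'xx'

i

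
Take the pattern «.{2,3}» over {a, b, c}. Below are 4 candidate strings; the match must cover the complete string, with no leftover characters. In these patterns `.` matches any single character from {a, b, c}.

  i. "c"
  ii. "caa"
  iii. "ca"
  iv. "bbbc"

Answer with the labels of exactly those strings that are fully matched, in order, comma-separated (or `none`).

i. "c" → no match
ii. "caa" → match
iii. "ca" → match
iv. "bbbc" → no match

ii, iii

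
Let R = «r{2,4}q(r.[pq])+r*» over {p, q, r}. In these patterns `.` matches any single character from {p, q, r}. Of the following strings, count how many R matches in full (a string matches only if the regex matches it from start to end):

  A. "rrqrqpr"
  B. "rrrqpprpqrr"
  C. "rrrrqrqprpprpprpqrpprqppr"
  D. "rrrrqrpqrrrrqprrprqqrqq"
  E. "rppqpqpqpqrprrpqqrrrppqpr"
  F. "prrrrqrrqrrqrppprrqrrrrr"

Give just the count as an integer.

A. "rrqrqpr" → match
B. "rrrqpprpqrr" → no match
C → no match
D → no match
E → no match
F → no match — must start with "r"
Total matched: 1

1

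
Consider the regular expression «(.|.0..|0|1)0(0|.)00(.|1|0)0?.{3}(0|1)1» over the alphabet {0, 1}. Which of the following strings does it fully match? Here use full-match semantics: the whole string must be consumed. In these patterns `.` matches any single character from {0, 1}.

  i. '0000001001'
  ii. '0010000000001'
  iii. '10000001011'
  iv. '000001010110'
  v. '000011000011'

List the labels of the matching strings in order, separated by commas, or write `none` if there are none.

i → no match
ii → no match
iii → match
iv → no match — must end with '1'
v → no match

iii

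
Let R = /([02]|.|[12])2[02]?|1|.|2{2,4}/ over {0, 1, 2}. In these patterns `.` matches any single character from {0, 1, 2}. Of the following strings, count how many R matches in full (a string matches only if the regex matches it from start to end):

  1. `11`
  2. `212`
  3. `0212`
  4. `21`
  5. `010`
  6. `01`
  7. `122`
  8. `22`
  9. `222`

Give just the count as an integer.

3

1 → no match
2 → no match
3 → no match
4 → no match
5 → no match
6 → no match
7 → match
8 → match
9 → match
Total matched: 3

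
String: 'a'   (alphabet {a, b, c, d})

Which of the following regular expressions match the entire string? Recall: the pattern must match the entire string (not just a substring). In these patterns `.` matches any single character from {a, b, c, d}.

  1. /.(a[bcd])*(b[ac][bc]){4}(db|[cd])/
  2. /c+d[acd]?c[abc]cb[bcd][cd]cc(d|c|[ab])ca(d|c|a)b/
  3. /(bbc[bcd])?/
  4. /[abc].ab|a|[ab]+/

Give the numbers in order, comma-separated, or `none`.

4

1 → no match
2 → no match — must start with 'c'
3 → no match
4 → match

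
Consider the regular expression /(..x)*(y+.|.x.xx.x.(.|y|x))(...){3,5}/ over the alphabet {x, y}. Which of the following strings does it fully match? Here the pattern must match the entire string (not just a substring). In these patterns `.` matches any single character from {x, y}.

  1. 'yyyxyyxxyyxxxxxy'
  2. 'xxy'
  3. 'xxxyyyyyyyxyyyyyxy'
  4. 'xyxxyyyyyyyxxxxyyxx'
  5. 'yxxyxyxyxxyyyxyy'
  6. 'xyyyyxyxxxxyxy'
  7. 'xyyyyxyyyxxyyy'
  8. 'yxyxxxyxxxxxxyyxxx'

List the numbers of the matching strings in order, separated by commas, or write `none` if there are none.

1 → match
2 → no match
3 → match
4 → no match
5 → no match
6 → no match
7 → no match
8 → no match

1, 3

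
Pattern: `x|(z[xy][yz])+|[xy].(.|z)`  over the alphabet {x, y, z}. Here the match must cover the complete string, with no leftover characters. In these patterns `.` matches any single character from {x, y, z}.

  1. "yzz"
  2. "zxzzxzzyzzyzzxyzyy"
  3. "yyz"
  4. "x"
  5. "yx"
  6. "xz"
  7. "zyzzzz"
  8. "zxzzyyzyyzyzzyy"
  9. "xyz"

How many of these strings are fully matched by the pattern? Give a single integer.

1 → match
2 → match
3 → match
4 → match
5 → no match
6 → no match
7 → no match
8 → match
9 → match
Total matched: 6

6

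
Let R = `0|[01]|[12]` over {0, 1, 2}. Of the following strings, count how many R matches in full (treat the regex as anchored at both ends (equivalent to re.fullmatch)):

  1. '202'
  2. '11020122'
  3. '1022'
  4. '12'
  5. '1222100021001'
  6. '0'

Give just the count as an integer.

1 → no match
2 → no match
3 → no match
4 → no match
5 → no match
6 → match
Total matched: 1

1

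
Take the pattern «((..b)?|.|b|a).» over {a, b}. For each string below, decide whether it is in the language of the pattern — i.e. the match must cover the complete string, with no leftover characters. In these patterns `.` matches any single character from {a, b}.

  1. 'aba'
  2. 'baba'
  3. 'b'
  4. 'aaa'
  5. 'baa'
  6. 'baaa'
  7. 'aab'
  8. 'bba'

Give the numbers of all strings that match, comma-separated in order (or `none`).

1 → no match
2 → match
3 → match
4 → no match
5 → no match
6 → no match
7 → no match
8 → no match

2, 3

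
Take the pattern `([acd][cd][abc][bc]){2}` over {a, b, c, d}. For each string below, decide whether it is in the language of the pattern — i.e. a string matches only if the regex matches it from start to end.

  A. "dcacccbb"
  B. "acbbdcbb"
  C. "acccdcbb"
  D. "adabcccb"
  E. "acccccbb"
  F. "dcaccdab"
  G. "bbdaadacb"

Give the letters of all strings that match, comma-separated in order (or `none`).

A → match
B → match
C → match
D → match
E → match
F → match
G → no match

A, B, C, D, E, F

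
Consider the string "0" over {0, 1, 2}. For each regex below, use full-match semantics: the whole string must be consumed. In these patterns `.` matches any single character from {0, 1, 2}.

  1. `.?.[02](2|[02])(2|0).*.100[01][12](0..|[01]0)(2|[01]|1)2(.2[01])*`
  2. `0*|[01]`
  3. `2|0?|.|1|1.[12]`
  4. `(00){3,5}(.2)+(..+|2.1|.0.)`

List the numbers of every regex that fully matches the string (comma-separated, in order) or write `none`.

2, 3

1 → no match
2 → match
3 → match
4 → no match — must start with "00"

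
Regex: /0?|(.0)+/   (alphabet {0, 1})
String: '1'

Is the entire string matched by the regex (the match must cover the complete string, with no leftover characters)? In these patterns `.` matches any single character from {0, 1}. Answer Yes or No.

No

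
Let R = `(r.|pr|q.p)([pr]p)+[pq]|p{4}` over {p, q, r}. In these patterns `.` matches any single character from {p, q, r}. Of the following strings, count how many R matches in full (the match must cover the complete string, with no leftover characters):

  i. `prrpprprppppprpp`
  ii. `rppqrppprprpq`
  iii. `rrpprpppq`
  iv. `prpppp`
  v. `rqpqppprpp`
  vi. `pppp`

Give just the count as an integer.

2

i → no match
ii → no match
iii → match
iv → no match
v → no match
vi → match
Total matched: 2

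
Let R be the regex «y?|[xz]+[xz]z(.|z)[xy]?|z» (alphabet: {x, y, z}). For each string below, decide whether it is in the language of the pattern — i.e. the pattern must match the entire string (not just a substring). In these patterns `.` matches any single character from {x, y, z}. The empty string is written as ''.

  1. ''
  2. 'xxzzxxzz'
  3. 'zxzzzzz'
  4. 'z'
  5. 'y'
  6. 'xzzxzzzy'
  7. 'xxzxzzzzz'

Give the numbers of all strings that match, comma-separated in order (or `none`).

1. '' → match
2. 'xxzzxxzz' → match
3. 'zxzzzzz' → match
4. 'z' → match
5. 'y' → match
6. 'xzzxzzzy' → match
7. 'xxzxzzzzz' → match

1, 2, 3, 4, 5, 6, 7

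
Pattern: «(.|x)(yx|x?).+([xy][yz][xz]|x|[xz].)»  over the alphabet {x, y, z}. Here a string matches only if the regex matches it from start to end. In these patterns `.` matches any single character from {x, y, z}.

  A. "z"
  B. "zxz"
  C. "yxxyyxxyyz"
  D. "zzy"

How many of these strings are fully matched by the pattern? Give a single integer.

A → no match
B → no match
C → match
D → no match
Total matched: 1

1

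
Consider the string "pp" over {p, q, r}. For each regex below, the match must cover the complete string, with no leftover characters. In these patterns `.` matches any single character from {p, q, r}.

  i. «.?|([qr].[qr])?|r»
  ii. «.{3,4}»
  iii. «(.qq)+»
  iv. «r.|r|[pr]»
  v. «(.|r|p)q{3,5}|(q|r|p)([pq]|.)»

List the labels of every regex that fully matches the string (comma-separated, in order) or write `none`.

v

i → no match
ii → no match
iii → no match — must end with "qq"
iv → no match
v → match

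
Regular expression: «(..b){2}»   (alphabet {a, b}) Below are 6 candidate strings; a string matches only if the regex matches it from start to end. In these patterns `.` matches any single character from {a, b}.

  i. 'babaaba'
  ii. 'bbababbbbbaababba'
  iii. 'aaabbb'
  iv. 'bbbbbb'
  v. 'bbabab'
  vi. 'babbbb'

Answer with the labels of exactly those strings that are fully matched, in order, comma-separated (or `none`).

i → no match — must end with 'b'
ii → no match — must end with 'b'
iii → no match
iv → match
v → no match
vi → match

iv, vi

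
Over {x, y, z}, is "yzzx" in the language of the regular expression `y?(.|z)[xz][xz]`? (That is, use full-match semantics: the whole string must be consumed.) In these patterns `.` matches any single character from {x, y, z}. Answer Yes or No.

Yes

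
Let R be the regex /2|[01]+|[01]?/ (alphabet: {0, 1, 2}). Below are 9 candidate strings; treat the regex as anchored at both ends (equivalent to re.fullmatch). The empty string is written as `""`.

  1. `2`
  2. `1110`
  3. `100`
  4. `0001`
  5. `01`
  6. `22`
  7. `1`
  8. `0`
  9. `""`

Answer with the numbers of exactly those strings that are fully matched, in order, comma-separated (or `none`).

1, 2, 3, 4, 5, 7, 8, 9

1 → match
2 → match
3 → match
4 → match
5 → match
6 → no match
7 → match
8 → match
9 → match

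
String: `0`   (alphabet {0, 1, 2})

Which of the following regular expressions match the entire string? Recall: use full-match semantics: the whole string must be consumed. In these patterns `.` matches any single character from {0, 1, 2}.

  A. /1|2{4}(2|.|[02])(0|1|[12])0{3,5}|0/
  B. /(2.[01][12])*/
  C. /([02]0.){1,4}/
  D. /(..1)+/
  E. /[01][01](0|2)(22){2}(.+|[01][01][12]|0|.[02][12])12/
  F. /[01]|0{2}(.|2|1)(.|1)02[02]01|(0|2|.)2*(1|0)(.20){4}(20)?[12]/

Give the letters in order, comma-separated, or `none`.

A, F

A → match
B → no match
C → no match
D → no match — must end with `1`
E → no match — must end with `12`
F → match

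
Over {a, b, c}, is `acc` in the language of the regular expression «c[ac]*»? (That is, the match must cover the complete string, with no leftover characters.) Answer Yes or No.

Every match must start with `c`, but `acc` does not.

No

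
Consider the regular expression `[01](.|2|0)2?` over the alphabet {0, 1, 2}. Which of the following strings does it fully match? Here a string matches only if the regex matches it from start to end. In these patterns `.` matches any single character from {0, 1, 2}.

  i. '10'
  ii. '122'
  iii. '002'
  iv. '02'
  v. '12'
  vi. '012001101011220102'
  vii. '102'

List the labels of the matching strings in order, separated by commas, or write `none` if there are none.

i → match
ii → match
iii → match
iv → match
v → match
vi → no match
vii → match

i, ii, iii, iv, v, vii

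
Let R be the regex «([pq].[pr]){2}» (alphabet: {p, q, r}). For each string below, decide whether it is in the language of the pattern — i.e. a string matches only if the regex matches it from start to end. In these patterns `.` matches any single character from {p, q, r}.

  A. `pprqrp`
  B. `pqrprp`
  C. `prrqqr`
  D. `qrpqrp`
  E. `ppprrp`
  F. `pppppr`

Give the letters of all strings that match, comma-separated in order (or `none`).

A → match
B → match
C → match
D → match
E → no match
F → match

A, B, C, D, F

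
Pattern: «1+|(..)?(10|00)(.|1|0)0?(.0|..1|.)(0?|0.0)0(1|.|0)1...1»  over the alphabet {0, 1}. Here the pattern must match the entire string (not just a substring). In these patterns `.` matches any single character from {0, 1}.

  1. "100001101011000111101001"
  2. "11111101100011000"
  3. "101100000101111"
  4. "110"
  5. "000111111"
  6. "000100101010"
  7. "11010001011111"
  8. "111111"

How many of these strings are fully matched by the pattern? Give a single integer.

1 → no match
2 → no match — must end with "1"
3 → no match
4 → no match — must end with "1"
5 → no match
6 → no match — must end with "1"
7 → no match
8 → match
Total matched: 1

1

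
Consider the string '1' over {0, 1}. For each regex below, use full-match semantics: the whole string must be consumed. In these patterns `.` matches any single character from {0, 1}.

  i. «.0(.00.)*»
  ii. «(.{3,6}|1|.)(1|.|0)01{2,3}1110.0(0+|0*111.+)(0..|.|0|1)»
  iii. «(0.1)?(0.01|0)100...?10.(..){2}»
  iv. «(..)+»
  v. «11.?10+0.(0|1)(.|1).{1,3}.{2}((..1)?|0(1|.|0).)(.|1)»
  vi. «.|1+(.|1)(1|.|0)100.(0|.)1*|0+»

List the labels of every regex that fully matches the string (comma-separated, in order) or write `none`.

i → no match
ii → no match
iii → no match
iv → no match
v → no match — must start with '11'
vi → match

vi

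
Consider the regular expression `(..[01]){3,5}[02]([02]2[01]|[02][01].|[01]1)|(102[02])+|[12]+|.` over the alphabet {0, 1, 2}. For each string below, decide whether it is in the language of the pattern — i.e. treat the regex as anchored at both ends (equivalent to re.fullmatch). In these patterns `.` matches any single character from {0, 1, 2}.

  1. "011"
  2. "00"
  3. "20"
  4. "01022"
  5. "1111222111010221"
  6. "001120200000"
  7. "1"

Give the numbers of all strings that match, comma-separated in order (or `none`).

1 → no match
2 → no match
3 → no match
4 → no match
5 → no match
6 → no match
7 → match

7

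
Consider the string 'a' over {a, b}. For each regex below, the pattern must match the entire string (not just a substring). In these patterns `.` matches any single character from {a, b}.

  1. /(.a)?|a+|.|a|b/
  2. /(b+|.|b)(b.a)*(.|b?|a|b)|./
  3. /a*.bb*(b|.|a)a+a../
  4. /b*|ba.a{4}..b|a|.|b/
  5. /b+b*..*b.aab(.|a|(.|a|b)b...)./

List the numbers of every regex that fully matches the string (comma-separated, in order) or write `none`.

1, 2, 4

1 → match
2 → match
3 → no match
4 → match
5 → no match — must start with 'b'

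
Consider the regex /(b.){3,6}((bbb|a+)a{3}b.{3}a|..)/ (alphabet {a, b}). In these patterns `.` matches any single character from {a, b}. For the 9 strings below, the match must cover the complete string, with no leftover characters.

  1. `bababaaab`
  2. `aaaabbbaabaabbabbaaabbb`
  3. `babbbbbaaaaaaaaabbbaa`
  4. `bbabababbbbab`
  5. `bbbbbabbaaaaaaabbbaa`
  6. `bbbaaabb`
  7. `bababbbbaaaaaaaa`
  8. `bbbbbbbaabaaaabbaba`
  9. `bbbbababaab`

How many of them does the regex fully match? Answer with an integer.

2

1. `bababaaab` → no match
2 → no match — must start with `b`
3 → match
4 → no match
5 → match
6. `bbbaaabb` → no match
7 → no match
8 → no match
9. `bbbbababaab` → no match
Total matched: 2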